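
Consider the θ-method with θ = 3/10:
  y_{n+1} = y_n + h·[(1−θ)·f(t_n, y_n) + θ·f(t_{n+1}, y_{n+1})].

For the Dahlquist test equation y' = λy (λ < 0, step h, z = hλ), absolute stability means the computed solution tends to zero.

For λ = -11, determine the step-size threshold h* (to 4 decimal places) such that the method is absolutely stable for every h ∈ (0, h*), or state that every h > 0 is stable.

Set f=λy, z=hλ:
  y_{n+1} = y_n + z·[7/10·y_n + 3/10·y_{n+1}] ⇒ (1 − 3/10z)y_{n+1} = (1 + 7/10z)y_n
  Hence R(z) = (1 + 7/10z)/(1 − 3/10z).

Need |R(x)|<1, x<0.
x=-0.7: |R|=0.4215
R=−1: 1+7/10x = −1+3/10x ⇒ -2/5x=2 ⇒ x=2/(-2/5)=-5.0000
Confirm numerically:
  x=-4.632: |R|=0.93840 <1
  x=-4.591: |R|=0.93118 <1
  x=-3.392: |R|=0.68121 <1
  x=-5.371: |R|=1.05683 >1
  x=-5.093: |R|=1.01472 >1
Stable set (-5.0000, 0).

(-5.0000,0); λ=-11 ⇒ h* = (5)/11 = 0.4545.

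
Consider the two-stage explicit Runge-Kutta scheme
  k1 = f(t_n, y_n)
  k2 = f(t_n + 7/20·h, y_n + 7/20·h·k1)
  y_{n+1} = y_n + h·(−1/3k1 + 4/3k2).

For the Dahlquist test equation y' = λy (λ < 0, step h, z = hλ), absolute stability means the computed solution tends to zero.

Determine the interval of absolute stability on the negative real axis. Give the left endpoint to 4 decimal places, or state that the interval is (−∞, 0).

z∈(-2.1429,0).

Set f=λy, z=hλ:
  k1=λy_n ⇒ h·k1=z·y_n;  k2=λ(1+7/20z)y_n ⇒ h·k2=z(1+7/20z)y_n
  y_{n+1}/y_n = 1 − 1/3z + 4/3z(1+7/20z) = 1 + z + 7/15z²
  R(z) = 1 + z + 7/15z².

Boundary: |R(x)|=1, x<0.
x=-0.52: |R|=0.6062
R=1: x+7/15x²=0 ⇒ x=−15/7=-2.1429; min R=1−1/(4·7/15)=0.4643>−1
Confirm numerically:
  x=-1.916: |R|=0.79716 <1
  x=-1.348: |R|=0.49998 <1
  x=-1.203: |R|=0.47236 <1
  x=-2.553: |R|=1.48864 >1
  x=-2.433: |R|=1.32943 >1
  x=-2.419: |R|=1.31173 >1
Stable set (-2.1429, 0).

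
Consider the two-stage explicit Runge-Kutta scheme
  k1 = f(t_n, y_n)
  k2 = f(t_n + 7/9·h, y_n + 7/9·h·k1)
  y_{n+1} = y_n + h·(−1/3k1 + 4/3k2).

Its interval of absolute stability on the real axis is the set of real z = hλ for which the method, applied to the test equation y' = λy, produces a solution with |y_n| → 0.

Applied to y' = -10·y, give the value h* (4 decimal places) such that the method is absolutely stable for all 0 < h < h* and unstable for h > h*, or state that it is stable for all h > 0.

Test eqn y'=λy, z=hλ:
  k1=λy_n ⇒ h·k1=z·y_n;  k2=λ(1+7/9z)y_n ⇒ h·k2=z(1+7/9z)y_n
  y_{n+1}/y_n = 1 − 1/3z + 4/3z(1+7/9z) = 1 + z + 28/27z²
  so R(z) = 1 + z + 28/27z².

Need |R(x)|<1, x<0.
x=-1.04: |R|=1.0817
R=1: x+28/27x²=0 ⇒ x=−27/28=-0.9643; min R=1−1/(4·28/27)=0.7589>−1
Confirm numerically:
  x=-0.892: |R|=0.93313 <1
  x=-0.870: |R|=0.91493 <1
  x=-0.547: |R|=0.76329 <1
  x=-1.308: |R|=1.46623 >1
  x=-1.080: |R|=1.12960 >1
So |R|<1 on (-0.9643, 0).

(-0.9643,0); λ=-10 ⇒ h* = (27/28)/10 = 0.0964.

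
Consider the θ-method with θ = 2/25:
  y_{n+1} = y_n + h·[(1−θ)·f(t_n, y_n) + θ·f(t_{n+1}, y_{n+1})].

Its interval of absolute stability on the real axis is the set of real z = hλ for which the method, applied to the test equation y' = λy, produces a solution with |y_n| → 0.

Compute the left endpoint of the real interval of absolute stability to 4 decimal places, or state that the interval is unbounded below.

left endpoint -2.3810.

On y'=λy, z=hλ:
  y_{n+1} = y_n + z·[23/25·y_n + 2/25·y_{n+1}] ⇒ (1 − 2/25z)y_{n+1} = (1 + 23/25z)y_n
  Hence R(z) = (1 + 23/25z)/(1 − 2/25z).

Boundary: |R(x)|=1, x<0.
x=-1.12: |R|=0.0279
R=−1: 1+23/25x = −1+2/25x ⇒ -21/25x=2 ⇒ x=2/(-21/25)=-2.3810
Confirm numerically:
  x=-2.268: |R|=0.91969 <1
  x=-2.236: |R|=0.89672 <1
  x=-1.811: |R|=0.58183 <1
  x=-1.141: |R|=0.04556 <1
  x=-2.701: |R|=1.22107 >1
  x=-2.588: |R|=1.14409 >1
  x=-2.580: |R|=1.13859 >1
Stable set (-2.3810, 0).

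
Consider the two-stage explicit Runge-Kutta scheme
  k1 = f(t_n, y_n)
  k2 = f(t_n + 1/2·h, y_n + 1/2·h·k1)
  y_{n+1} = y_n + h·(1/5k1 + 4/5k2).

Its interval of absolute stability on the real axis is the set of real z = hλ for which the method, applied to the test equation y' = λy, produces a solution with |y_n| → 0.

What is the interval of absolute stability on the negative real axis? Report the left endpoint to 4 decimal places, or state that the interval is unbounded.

On y'=λy, z=hλ:
  k1=λy_n ⇒ h·k1=z·y_n;  k2=λ(1+1/2z)y_n ⇒ h·k2=z(1+1/2z)y_n
  y_{n+1}/y_n = 1 + 1/5z + 4/5z(1+1/2z) = 1 + z + 2/5z²
  Hence R(z) = 1 + z + 2/5z².

Need |R(x)|<1, x<0.
x=-0.53: |R|=0.5824
R=1: x+2/5x²=0 ⇒ x=−5/2=-2.5000; min R=1−1/(4·2/5)=0.3750>−1
Confirm numerically:
  x=-2.376: |R|=0.88215 <1
  x=-2.202: |R|=0.73752 <1
  x=-2.077: |R|=0.64857 <1
  x=-1.963: |R|=0.57835 <1
  x=-2.854: |R|=1.40413 >1
  x=-2.686: |R|=1.19984 >1
So |R|<1 on (-2.5000, 0).

z∈(-2.5000,0).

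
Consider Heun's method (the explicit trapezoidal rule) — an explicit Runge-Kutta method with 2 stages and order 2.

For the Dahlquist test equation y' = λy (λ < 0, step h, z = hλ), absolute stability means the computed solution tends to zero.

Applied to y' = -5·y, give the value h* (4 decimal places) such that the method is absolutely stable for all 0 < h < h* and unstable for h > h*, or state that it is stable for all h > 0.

(-2.0000,0); λ=-5 ⇒ h* = 0.4000.

Test eqn y'=λy, z=hλ:
  order 2, 2-stage ⇒ R(z)=1+z+z^2/2
  (e.g. R(-1.39)=0.57605, |R|=0.57605)

Solve |R(x)|<1 on ℝ⁻.
x=-1.39: |R|=0.5760
|R(-1.65)|=0.7112 |R(-1.34)|=0.5578 |R(-1.08)|=0.5032
Bisect:
  x_lo=-2.8571 |R|=2.2244  x_hi=-0.3333 |R|=0.7223
  mid=-1.59518 |R|=0.67712 →hi
  mid=-2.22613 |R|=1.25170 →lo
  mid=-1.91066 |R|=0.91465 →hi
  mid=-2.06839 |R|=1.07073 →lo
  mid=-1.98952 |R|=0.98958 →hi
  mid=-2.02896 |R|=1.02938 →lo
  mid=-2.00924 |R|=1.00928 →lo
  mid=-1.99938 |R|=0.99938 →hi
  mid=-2.00431 |R|=1.00432 →lo
  ...
  [-2.00015,-2.00000] ⇒ x*=-2.0000
Stable set (-2.0000, 0).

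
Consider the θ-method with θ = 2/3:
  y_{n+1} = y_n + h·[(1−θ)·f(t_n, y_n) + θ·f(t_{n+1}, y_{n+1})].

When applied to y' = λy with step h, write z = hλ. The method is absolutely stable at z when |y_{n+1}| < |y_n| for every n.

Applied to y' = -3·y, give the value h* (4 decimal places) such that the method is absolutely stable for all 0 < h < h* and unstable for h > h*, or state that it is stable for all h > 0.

unbounded; (−∞, 0). Any h>0 works for λ=-3.

Set f=λy, z=hλ:
  y_{n+1} = y_n + z·[1/3·y_n + 2/3·y_{n+1}] ⇒ (1 − 2/3z)y_{n+1} = (1 + 1/3z)y_n
  Hence R(z) = (1 + 1/3z)/(1 − 2/3z).

Boundary: |R(x)|=1, x<0.
x=-1.47: |R|=0.2576
x=-2: |R|=0.1429
x=-10: |R|=0.3043
x=-100: |R|=0.4778
θ=2/3≥1/2 ⇒ |1+1/3x|<|1−2/3x| ∀x<0 ⇒ interval (−∞,0).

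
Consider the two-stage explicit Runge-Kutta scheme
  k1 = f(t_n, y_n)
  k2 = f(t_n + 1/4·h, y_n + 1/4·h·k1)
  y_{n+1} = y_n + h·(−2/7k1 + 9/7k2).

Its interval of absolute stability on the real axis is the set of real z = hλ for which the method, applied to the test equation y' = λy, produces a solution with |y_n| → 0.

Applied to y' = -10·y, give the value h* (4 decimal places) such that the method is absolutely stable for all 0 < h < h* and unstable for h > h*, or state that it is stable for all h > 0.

(-3.1111,0); λ=-10 ⇒ h* = (28/9)/10 = 0.3111.

With y'=λy (z=hλ):
  k1=λy_n ⇒ h·k1=z·y_n;  k2=λ(1+1/4z)y_n ⇒ h·k2=z(1+1/4z)y_n
  y_{n+1}/y_n = 1 − 2/7z + 9/7z(1+1/4z) = 1 + z + 9/28z²
  Hence R(z) = 1 + z + 9/28z².

Boundary: |R(x)|=1, x<0.
x=-0.39: |R|=0.6589
R=1: x+9/28x²=0 ⇒ x=−28/9=-3.1111; min R=1−1/(4·9/28)=0.2222>−1
Confirm numerically:
  x=-2.090: |R|=0.31403 <1
  x=-1.462: |R|=0.22504 <1
  x=-1.246: |R|=0.25302 <1
  x=-3.345: |R|=1.25147 >1
  x=-3.255: |R|=1.15054 >1
Stable set (-3.1111, 0).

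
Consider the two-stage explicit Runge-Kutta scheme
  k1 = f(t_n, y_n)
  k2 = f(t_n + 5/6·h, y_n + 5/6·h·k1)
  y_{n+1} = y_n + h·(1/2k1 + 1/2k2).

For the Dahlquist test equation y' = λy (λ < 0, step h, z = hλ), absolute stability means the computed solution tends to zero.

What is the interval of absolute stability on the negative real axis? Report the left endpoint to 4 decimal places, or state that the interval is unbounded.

On y'=λy, z=hλ:
  k1=λy_n ⇒ h·k1=z·y_n;  k2=λ(1+5/6z)y_n ⇒ h·k2=z(1+5/6z)y_n
  y_{n+1}/y_n = 1 + 1/2z + 1/2z(1+5/6z) = 1 + z + 5/12z²
  Hence R(z) = 1 + z + 5/12z².

Solve |R(x)|<1 on ℝ⁻.
x=-1.39: |R|=0.4150
R=1: x+5/12x²=0 ⇒ x=−12/5=-2.4000; min R=1−1/(4·5/12)=0.4000>−1
Confirm numerically:
  x=-2.317: |R|=0.91987 <1
  x=-1.996: |R|=0.66401 <1
  x=-1.970: |R|=0.64704 <1
  x=-1.091: |R|=0.40495 <1
  x=-2.789: |R|=1.45205 >1
  x=-2.461: |R|=1.06255 >1
  x=-2.429: |R|=1.02935 >1
So |R|<1 on (-2.4000, 0).

(-2.4000, 0).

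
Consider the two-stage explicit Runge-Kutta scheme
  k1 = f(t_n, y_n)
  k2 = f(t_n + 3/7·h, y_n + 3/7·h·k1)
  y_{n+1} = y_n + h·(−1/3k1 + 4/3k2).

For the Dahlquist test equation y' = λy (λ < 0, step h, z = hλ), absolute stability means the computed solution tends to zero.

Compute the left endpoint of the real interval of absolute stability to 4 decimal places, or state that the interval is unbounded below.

z* = -1.7500.

With y'=λy (z=hλ):
  k1=λy_n ⇒ h·k1=z·y_n;  k2=λ(1+3/7z)y_n ⇒ h·k2=z(1+3/7z)y_n
  y_{n+1}/y_n = 1 − 1/3z + 4/3z(1+3/7z) = 1 + z + 4/7z²
  ⇒ R(z) = 1 + z + 4/7z².

Boundary: |R(x)|=1, x<0.
x=-1.32: |R|=0.6757
R=1: x+4/7x²=0 ⇒ x=−7/4=-1.7500; min R=1−1/(4·4/7)=0.5625>−1
Confirm numerically:
  x=-1.730: |R|=0.98023 <1
  x=-1.113: |R|=0.59487 <1
  x=-0.949: |R|=0.56563 <1
  x=-0.863: |R|=0.56258 <1
  x=-2.065: |R|=1.37170 >1
  x=-1.830: |R|=1.08366 >1
So |R|<1 on (-1.7500, 0).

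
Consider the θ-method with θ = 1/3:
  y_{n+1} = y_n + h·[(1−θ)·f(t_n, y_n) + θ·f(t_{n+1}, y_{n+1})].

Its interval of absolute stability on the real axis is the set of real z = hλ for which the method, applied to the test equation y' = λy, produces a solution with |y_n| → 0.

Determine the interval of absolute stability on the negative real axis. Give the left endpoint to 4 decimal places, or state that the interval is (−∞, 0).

(-6.0000, 0).

Set f=λy, z=hλ:
  y_{n+1} = y_n + z·[2/3·y_n + 1/3·y_{n+1}] ⇒ (1 − 1/3z)y_{n+1} = (1 + 2/3z)y_n
  ⇒ R(z) = (1 + 2/3z)/(1 − 1/3z).

Find x<0 with |R(x)|<1.
x=-1.72: |R|=0.0932
R=−1: 1+2/3x = −1+1/3x ⇒ -1/3x=2 ⇒ x=2/(-1/3)=-6.0000
Confirm numerically:
  x=-5.541: |R|=0.94626 <1
  x=-4.173: |R|=0.74529 <1
  x=-4.094: |R|=0.73132 <1
  x=-6.552: |R|=1.05779 >1
  x=-6.314: |R|=1.03371 >1
Stable set (-6.0000, 0).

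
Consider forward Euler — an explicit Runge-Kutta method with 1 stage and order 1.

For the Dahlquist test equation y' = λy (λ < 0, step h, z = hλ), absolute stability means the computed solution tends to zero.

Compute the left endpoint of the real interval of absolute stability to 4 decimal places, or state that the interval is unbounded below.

left endpoint -2.0000.

Set f=λy, z=hλ:
  order 1, 1-stage ⇒ R(z)=1+z
  (e.g. R(-1.54)=-0.54000, |R|=0.54000)

Solve |R(x)|<1 on ℝ⁻.
x=-1.54: |R|=0.5400
|R(-2.06)|=1.0600 |R(-1.42)|=0.4200 |R(-0.63)|=0.3700
Bisect:
  x_lo=-2.5661 |R|=1.5661  x_hi=-0.1000 |R|=0.9000
  mid=-1.33305 |R|=0.33305 →hi
  mid=-1.94958 |R|=0.94958 →hi
  mid=-2.25785 |R|=1.25785 →lo
  mid=-2.10372 |R|=1.10372 →lo
  mid=-2.02665 |R|=1.02665 →lo
  mid=-1.98812 |R|=0.98812 →hi
  mid=-2.00738 |R|=1.00738 →lo
  ...
  [-2.00001,-1.99986] ⇒ x*=-2.0000
Stable set (-2.0000, 0).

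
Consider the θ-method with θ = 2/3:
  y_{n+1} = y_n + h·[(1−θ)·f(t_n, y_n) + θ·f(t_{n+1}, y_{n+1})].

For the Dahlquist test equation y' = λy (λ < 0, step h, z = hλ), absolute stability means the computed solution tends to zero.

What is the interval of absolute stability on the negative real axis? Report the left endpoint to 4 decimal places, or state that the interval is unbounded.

(−∞, 0) — no finite endpoint.

With y'=λy (z=hλ):
  y_{n+1} = y_n + z·[1/3·y_n + 2/3·y_{n+1}] ⇒ (1 − 2/3z)y_{n+1} = (1 + 1/3z)y_n
  Hence R(z) = (1 + 1/3z)/(1 − 2/3z).

Need |R(x)|<1, x<0.
x=-0.72: |R|=0.5135
x=-2: |R|=0.1429
x=-10: |R|=0.3043
x=-100: |R|=0.4778
θ=2/3≥1/2 ⇒ |1+1/3x|<|1−2/3x| ∀x<0 ⇒ unbounded interval.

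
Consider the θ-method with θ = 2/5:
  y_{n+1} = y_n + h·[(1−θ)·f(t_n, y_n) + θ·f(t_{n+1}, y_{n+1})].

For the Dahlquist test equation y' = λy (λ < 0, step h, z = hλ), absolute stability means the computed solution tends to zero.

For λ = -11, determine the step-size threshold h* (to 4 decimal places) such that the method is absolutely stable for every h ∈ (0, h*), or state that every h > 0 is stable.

(-10.0000,0); λ=-11 ⇒ h* = (10)/11 = 0.9091.

Set f=λy, z=hλ:
  y_{n+1} = y_n + z·[3/5·y_n + 2/5·y_{n+1}] ⇒ (1 − 2/5z)y_{n+1} = (1 + 3/5z)y_n
  Hence R(z) = (1 + 3/5z)/(1 − 2/5z).

Find x<0 with |R(x)|<1.
x=-1.2: |R|=0.1892
R=−1: 1+3/5x = −1+2/5x ⇒ -1/5x=2 ⇒ x=2/(-1/5)=-10.0000
Confirm numerically:
  x=-9.104: |R|=0.96139 <1
  x=-4.656: |R|=0.62661 <1
  x=-4.418: |R|=0.59656 <1
  x=-4.384: |R|=0.59210 <1
  x=-10.381: |R|=1.01479 >1
  x=-10.281: |R|=1.01099 >1
Interval (-10.0000, 0).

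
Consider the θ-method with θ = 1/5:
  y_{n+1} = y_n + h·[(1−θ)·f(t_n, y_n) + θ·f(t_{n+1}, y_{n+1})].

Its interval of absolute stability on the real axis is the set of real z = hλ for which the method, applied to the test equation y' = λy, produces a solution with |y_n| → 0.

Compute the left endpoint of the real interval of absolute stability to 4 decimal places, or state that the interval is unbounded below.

With y'=λy (z=hλ):
  y_{n+1} = y_n + z·[4/5·y_n + 1/5·y_{n+1}] ⇒ (1 − 1/5z)y_{n+1} = (1 + 4/5z)y_n
  Hence R(z) = (1 + 4/5z)/(1 − 1/5z).

Solve |R(x)|<1 on ℝ⁻.
x=-0.83: |R|=0.2882
R=−1: 1+4/5x = −1+1/5x ⇒ -3/5x=2 ⇒ x=2/(-3/5)=-3.3333
Confirm numerically:
  x=-3.199: |R|=0.95085 <1
  x=-1.453: |R|=0.12583 <1
  x=-1.360: |R|=0.06918 <1
  x=-3.787: |R|=1.15489 >1
  x=-3.637: |R|=1.10548 >1
Stable set (-3.3333, 0).

left endpoint -3.3333.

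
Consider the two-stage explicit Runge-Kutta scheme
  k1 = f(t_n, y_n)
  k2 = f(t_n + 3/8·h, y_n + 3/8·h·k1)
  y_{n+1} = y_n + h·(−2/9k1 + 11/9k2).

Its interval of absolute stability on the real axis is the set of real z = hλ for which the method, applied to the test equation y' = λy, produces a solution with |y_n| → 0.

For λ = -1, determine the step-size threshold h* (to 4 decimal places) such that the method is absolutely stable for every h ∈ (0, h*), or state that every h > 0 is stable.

(-2.1818,0); λ=-1 ⇒ h* = (24/11)/1 = 2.1818.

Set f=λy, z=hλ:
  k1=λy_n ⇒ h·k1=z·y_n;  k2=λ(1+3/8z)y_n ⇒ h·k2=z(1+3/8z)y_n
  y_{n+1}/y_n = 1 − 2/9z + 11/9z(1+3/8z) = 1 + z + 11/24z²
  Hence R(z) = 1 + z + 11/24z².

Boundary: |R(x)|=1, x<0.
x=-0.63: |R|=0.5519
R=1: x+11/24x²=0 ⇒ x=−24/11=-2.1818; min R=1−1/(4·11/24)=0.4545>−1
Confirm numerically:
  x=-1.879: |R|=0.73921 <1
  x=-1.271: |R|=0.46941 <1
  x=-1.063: |R|=0.45490 <1
  x=-0.943: |R|=0.46457 <1
  x=-2.466: |R|=1.32120 >1
  x=-2.306: |R|=1.13125 >1
So |R|<1 on (-2.1818, 0).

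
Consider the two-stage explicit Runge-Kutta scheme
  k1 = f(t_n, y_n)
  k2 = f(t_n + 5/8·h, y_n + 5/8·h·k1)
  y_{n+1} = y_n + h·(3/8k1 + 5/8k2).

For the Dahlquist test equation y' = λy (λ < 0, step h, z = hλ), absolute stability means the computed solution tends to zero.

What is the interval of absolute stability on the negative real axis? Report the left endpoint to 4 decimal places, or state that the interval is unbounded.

Test eqn y'=λy, z=hλ:
  k1=λy_n ⇒ h·k1=z·y_n;  k2=λ(1+5/8z)y_n ⇒ h·k2=z(1+5/8z)y_n
  y_{n+1}/y_n = 1 + 3/8z + 5/8z(1+5/8z) = 1 + z + 25/64z²
  Hence R(z) = 1 + z + 25/64z².

Boundary: |R(x)|=1, x<0.
x=-1.47: |R|=0.3741
R=1: x+25/64x²=0 ⇒ x=−64/25=-2.5600; min R=1−1/(4·25/64)=0.3600>−1
Confirm numerically:
  x=-2.215: |R|=0.70149 <1
  x=-1.738: |R|=0.44194 <1
  x=-1.417: |R|=0.36733 <1
  x=-1.187: |R|=0.36338 <1
  x=-3.147: |R|=1.72160 >1
  x=-3.084: |R|=1.63126 >1
Stable set (-2.5600, 0).

(-2.5600, 0).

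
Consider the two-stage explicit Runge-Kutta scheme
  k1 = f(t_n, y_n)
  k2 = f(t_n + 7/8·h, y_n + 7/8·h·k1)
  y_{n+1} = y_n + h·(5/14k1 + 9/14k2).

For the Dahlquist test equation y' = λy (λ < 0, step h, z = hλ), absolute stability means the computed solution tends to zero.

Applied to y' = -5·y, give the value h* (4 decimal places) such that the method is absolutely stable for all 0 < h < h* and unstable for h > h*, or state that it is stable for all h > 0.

Test eqn y'=λy, z=hλ:
  k1=λy_n ⇒ h·k1=z·y_n;  k2=λ(1+7/8z)y_n ⇒ h·k2=z(1+7/8z)y_n
  y_{n+1}/y_n = 1 + 5/14z + 9/14z(1+7/8z) = 1 + z + 9/16z²
  so R(z) = 1 + z + 9/16z².

Need |R(x)|<1, x<0.
x=-1.2: |R|=0.6100
R=1: x+9/16x²=0 ⇒ x=−16/9=-1.7778; min R=1−1/(4·9/16)=0.5556>−1
Confirm numerically:
  x=-1.442: |R|=0.72764 <1
  x=-1.430: |R|=0.72026 <1
  x=-1.002: |R|=0.56275 <1
  x=-0.769: |R|=0.56364 <1
  x=-2.219: |R|=1.55073 >1
  x=-1.981: |R|=1.22645 >1
Interval (-1.7778, 0).

(-1.7778,0); λ=-5 ⇒ h* = (16/9)/5 = 0.3556.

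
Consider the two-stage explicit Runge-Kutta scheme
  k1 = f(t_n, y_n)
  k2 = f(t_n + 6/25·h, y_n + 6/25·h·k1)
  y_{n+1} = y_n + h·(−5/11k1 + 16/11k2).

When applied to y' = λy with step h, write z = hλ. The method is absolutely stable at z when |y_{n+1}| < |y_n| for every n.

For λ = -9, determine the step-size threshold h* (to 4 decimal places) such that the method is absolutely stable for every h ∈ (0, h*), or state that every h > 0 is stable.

(-2.8646,0); λ=-9 ⇒ h* = (275/96)/9 = 0.3183.

Test eqn y'=λy, z=hλ:
  k1=λy_n ⇒ h·k1=z·y_n;  k2=λ(1+6/25z)y_n ⇒ h·k2=z(1+6/25z)y_n
  y_{n+1}/y_n = 1 − 5/11z + 16/11z(1+6/25z) = 1 + z + 96/275z²
  Hence R(z) = 1 + z + 96/275z².

Solve |R(x)|<1 on ℝ⁻.
x=-1.41: |R|=0.2840
R=1: x+96/275x²=0 ⇒ x=−275/96=-2.8646; min R=1−1/(4·96/275)=0.2839>−1
Confirm numerically:
  x=-2.716: |R|=0.85912 <1
  x=-2.679: |R|=0.82644 <1
  x=-2.209: |R|=0.49445 <1
  x=-2.203: |R|=0.49121 <1
  x=-3.270: |R|=1.46279 >1
  x=-3.150: |R|=1.31385 >1
  x=-2.933: |R|=1.07005 >1
Stable set (-2.8646, 0).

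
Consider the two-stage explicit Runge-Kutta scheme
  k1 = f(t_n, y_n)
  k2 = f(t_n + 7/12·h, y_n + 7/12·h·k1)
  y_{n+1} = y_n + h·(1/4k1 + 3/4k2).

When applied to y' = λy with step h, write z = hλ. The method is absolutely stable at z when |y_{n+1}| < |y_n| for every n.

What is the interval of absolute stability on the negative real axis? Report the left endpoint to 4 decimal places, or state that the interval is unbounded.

Set f=λy, z=hλ:
  k1=λy_n ⇒ h·k1=z·y_n;  k2=λ(1+7/12z)y_n ⇒ h·k2=z(1+7/12z)y_n
  y_{n+1}/y_n = 1 + 1/4z + 3/4z(1+7/12z) = 1 + z + 7/16z²
  R(z) = 1 + z + 7/16z².

Need |R(x)|<1, x<0.
x=-1.24: |R|=0.4327
R=1: x+7/16x²=0 ⇒ x=−16/7=-2.2857; min R=1−1/(4·7/16)=0.4286>−1
Confirm numerically:
  x=-1.856: |R|=0.65107 <1
  x=-1.482: |R|=0.47889 <1
  x=-1.445: |R|=0.46851 <1
  x=-1.330: |R|=0.44389 <1
  x=-2.608: |R|=1.36773 >1
  x=-2.326: |R|=1.04100 >1
Interval (-2.2857, 0).

z∈(-2.2857,0).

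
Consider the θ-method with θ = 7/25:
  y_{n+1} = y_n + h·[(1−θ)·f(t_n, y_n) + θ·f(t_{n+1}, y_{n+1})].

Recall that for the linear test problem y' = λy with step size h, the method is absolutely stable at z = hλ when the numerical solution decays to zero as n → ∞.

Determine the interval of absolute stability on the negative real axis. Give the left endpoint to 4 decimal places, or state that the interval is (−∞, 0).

(-4.5455, 0).

On y'=λy, z=hλ:
  y_{n+1} = y_n + z·[18/25·y_n + 7/25·y_{n+1}] ⇒ (1 − 7/25z)y_{n+1} = (1 + 18/25z)y_n
  ⇒ R(z) = (1 + 18/25z)/(1 − 7/25z).

Boundary: |R(x)|=1, x<0.
x=-0.56: |R|=0.5159
R=−1: 1+18/25x = −1+7/25x ⇒ -11/25x=2 ⇒ x=2/(-11/25)=-4.5455
Confirm numerically:
  x=-3.989: |R|=0.88434 <1
  x=-3.015: |R|=0.63486 <1
  x=-2.948: |R|=0.61495 <1
  x=-4.906: |R|=1.06683 >1
  x=-4.902: |R|=1.06612 >1
So |R|<1 on (-4.5455, 0).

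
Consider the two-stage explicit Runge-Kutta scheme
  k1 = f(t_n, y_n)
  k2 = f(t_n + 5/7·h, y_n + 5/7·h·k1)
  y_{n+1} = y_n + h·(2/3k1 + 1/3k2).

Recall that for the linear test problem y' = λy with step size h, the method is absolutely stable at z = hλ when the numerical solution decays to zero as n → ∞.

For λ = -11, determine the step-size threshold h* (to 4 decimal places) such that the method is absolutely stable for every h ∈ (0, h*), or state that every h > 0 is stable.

Set f=λy, z=hλ:
  k1=λy_n ⇒ h·k1=z·y_n;  k2=λ(1+5/7z)y_n ⇒ h·k2=z(1+5/7z)y_n
  y_{n+1}/y_n = 1 + 2/3z + 1/3z(1+5/7z) = 1 + z + 5/21z²
  Hence R(z) = 1 + z + 5/21z².

Find x<0 with |R(x)|<1.
x=-0.84: |R|=0.3280
R=1: x+5/21x²=0 ⇒ x=−21/5=-4.2000; min R=1−1/(4·5/21)=-0.0500>−1
Confirm numerically:
  x=-3.950: |R|=0.76488 <1
  x=-3.015: |R|=0.14934 <1
  x=-1.714: |R|=0.01452 <1
  x=-4.747: |R|=1.61824 >1
  x=-4.672: |R|=1.52504 >1
  x=-4.664: |R|=1.51526 >1
So |R|<1 on (-4.2000, 0).

(-4.2000,0); λ=-11 ⇒ h* = (21/5)/11 = 0.3818.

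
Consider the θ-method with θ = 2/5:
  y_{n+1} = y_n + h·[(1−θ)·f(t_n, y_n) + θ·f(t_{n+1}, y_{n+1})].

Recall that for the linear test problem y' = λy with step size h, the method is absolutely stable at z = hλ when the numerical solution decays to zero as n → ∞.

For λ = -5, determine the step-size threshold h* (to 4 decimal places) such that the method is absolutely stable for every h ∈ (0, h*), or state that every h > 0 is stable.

Test eqn y'=λy, z=hλ:
  y_{n+1} = y_n + z·[3/5·y_n + 2/5·y_{n+1}] ⇒ (1 − 2/5z)y_{n+1} = (1 + 3/5z)y_n
  ⇒ R(z) = (1 + 3/5z)/(1 − 2/5z).

Need |R(x)|<1, x<0.
x=-1.33: |R|=0.1319
R=−1: 1+3/5x = −1+2/5x ⇒ -1/5x=2 ⇒ x=2/(-1/5)=-10.0000
Confirm numerically:
  x=-9.616: |R|=0.98415 <1
  x=-9.291: |R|=0.96993 <1
  x=-8.195: |R|=0.91561 <1
  x=-10.193: |R|=1.00760 >1
  x=-10.024: |R|=1.00096 >1
So |R|<1 on (-10.0000, 0).

(-10.0000,0); λ=-5 ⇒ h* = (10)/5 = 2.0000.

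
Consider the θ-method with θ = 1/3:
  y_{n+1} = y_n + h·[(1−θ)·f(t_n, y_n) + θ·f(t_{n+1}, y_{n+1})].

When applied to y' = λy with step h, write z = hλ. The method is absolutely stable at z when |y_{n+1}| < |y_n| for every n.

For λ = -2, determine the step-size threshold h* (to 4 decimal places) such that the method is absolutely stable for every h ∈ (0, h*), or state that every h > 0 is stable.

Test eqn y'=λy, z=hλ:
  y_{n+1} = y_n + z·[2/3·y_n + 1/3·y_{n+1}] ⇒ (1 − 1/3z)y_{n+1} = (1 + 2/3z)y_n
  ⇒ R(z) = (1 + 2/3z)/(1 − 1/3z).

Need |R(x)|<1, x<0.
x=-1.64: |R|=0.0603
R=−1: 1+2/3x = −1+1/3x ⇒ -1/3x=2 ⇒ x=2/(-1/3)=-6.0000
Confirm numerically:
  x=-5.748: |R|=0.97119 <1
  x=-4.965: |R|=0.87006 <1
  x=-4.742: |R|=0.83751 <1
  x=-3.792: |R|=0.67491 <1
  x=-6.326: |R|=1.03496 >1
  x=-6.224: |R|=1.02428 >1
So |R|<1 on (-6.0000, 0).

(-6.0000,0); λ=-2 ⇒ h* = (6)/2 = 3.0000.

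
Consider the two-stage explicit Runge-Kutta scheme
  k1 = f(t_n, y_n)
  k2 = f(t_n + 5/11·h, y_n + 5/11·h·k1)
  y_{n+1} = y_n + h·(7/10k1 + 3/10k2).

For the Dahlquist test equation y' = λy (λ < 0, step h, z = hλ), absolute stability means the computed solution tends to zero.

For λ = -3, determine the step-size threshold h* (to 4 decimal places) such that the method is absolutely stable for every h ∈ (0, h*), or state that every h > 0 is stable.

(-7.3333,0); λ=-3 ⇒ h* = (22/3)/3 = 2.4444.

With y'=λy (z=hλ):
  k1=λy_n ⇒ h·k1=z·y_n;  k2=λ(1+5/11z)y_n ⇒ h·k2=z(1+5/11z)y_n
  y_{n+1}/y_n = 1 + 7/10z + 3/10z(1+5/11z) = 1 + z + 3/22z²
  Hence R(z) = 1 + z + 3/22z².

Need |R(x)|<1, x<0.
x=-1.47: |R|=0.1753
R=1: x+3/22x²=0 ⇒ x=−22/3=-7.3333; min R=1−1/(4·3/22)=-0.8333>−1
Confirm numerically:
  x=-6.551: |R|=0.30113 <1
  x=-6.365: |R|=0.15953 <1
  x=-3.925: |R|=0.82423 <1
  x=-7.834: |R|=1.53485 >1
  x=-7.391: |R|=1.05812 >1
Interval (-7.3333, 0).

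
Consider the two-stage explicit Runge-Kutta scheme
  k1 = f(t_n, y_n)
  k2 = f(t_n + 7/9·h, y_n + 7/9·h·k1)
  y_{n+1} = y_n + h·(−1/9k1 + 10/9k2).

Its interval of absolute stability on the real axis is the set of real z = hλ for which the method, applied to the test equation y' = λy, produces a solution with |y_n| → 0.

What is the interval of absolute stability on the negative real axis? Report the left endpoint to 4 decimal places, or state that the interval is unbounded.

(-1.1571, 0).

Set f=λy, z=hλ:
  k1=λy_n ⇒ h·k1=z·y_n;  k2=λ(1+7/9z)y_n ⇒ h·k2=z(1+7/9z)y_n
  y_{n+1}/y_n = 1 − 1/9z + 10/9z(1+7/9z) = 1 + z + 70/81z²
  R(z) = 1 + z + 70/81z².

Find x<0 with |R(x)|<1.
x=-0.61: |R|=0.7116
R=1: x+70/81x²=0 ⇒ x=−81/70=-1.1571; min R=1−1/(4·70/81)=0.7107>−1
Confirm numerically:
  x=-1.118: |R|=0.96218 <1
  x=-0.879: |R|=0.78871 <1
  x=-0.850: |R|=0.77438 <1
  x=-0.512: |R|=0.71454 <1
  x=-1.405: |R|=1.30095 >1
  x=-1.192: |R|=1.03591 >1
So |R|<1 on (-1.1571, 0).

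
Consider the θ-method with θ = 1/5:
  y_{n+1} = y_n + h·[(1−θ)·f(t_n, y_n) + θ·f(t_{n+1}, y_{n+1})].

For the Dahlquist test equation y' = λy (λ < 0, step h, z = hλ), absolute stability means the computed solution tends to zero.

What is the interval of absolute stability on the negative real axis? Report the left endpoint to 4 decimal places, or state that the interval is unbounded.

z∈(-3.3333,0).

On y'=λy, z=hλ:
  y_{n+1} = y_n + z·[4/5·y_n + 1/5·y_{n+1}] ⇒ (1 − 1/5z)y_{n+1} = (1 + 4/5z)y_n
  R(z) = (1 + 4/5z)/(1 − 1/5z).

Find x<0 with |R(x)|<1.
x=-1.73: |R|=0.2853
R=−1: 1+4/5x = −1+1/5x ⇒ -3/5x=2 ⇒ x=2/(-3/5)=-3.3333
Confirm numerically:
  x=-3.146: |R|=0.93101 <1
  x=-2.556: |R|=0.69137 <1
  x=-1.859: |R|=0.35515 <1
  x=-3.487: |R|=1.05432 >1
  x=-3.465: |R|=1.04666 >1
Stable set (-3.3333, 0).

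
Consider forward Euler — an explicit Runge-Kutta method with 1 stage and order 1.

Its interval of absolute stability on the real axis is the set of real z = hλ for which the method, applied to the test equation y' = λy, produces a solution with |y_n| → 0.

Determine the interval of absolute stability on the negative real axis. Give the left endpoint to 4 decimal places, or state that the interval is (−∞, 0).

On y'=λy, z=hλ:
  order 1, 1-stage ⇒ R(z)=1+z
  (e.g. R(-0.6)=0.40000, |R|=0.40000)

Boundary: |R(x)|=1, x<0.
x=-0.6: |R|=0.4000
|R(-1.77)|=0.7700 |R(-0.97)|=0.0300 |R(-0.73)|=0.2700
Bisect:
  x_lo=-2.5098 |R|=1.5098  x_hi=-0.0842 |R|=0.9158
  mid=-1.29697 |R|=0.29697 →hi
  mid=-1.90336 |R|=0.90336 →hi
  mid=-2.20656 |R|=1.20656 →lo
  mid=-2.05496 |R|=1.05496 →lo
  mid=-1.97916 |R|=0.97916 →hi
  mid=-2.01706 |R|=1.01706 →lo
  mid=-1.99811 |R|=0.99811 →hi
  ...
  [-2.00004,-1.99989] ⇒ x*=-2.0000
Interval (-2.0000, 0).

(-2.0000, 0).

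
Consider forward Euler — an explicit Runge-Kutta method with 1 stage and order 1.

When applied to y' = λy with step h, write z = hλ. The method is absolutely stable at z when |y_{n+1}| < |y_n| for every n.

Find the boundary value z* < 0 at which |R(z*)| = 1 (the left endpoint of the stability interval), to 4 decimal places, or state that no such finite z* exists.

On y'=λy, z=hλ:
  order 1, 1-stage ⇒ R(z)=1+z
  (e.g. R(-1.15)=-0.15000, |R|=0.15000)

Boundary: |R(x)|=1, x<0.
x=-1.15: |R|=0.1500
|R(-2.2)|=1.2000 |R(-1.23)|=0.2300 |R(-1.11)|=0.1100
Bisect:
  x_lo=-2.6784 |R|=1.6784  x_hi=-0.3710 |R|=0.6290
  mid=-1.52467 |R|=0.52467 →hi
  mid=-2.10152 |R|=1.10152 →lo
  mid=-1.81310 |R|=0.81310 →hi
  mid=-1.95731 |R|=0.95731 →hi
  mid=-2.02942 |R|=1.02942 →lo
  mid=-1.99336 |R|=0.99336 →hi
  mid=-2.01139 |R|=1.01139 →lo
  mid=-2.00238 |R|=1.00238 →lo
  ...
  [-2.00012,-1.99998] ⇒ x*=-2.0000
So |R|<1 on (-2.0000, 0).

z* = -2.0000.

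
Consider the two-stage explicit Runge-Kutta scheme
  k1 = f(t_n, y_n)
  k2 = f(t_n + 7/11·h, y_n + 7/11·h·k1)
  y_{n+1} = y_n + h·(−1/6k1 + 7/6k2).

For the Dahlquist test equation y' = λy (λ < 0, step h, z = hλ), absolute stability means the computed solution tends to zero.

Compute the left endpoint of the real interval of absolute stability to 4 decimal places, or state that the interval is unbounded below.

Set f=λy, z=hλ:
  k1=λy_n ⇒ h·k1=z·y_n;  k2=λ(1+7/11z)y_n ⇒ h·k2=z(1+7/11z)y_n
  y_{n+1}/y_n = 1 − 1/6z + 7/6z(1+7/11z) = 1 + z + 49/66z²
  ⇒ R(z) = 1 + z + 49/66z².

Find x<0 with |R(x)|<1.
x=-1.14: |R|=0.8249
R=1: x+49/66x²=0 ⇒ x=−66/49=-1.3469; min R=1−1/(4·49/66)=0.6633>−1
Confirm numerically:
  x=-1.235: |R|=0.89736 <1
  x=-0.725: |R|=0.66524 <1
  x=-0.703: |R|=0.66391 <1
  x=-1.769: |R|=1.55431 >1
  x=-1.391: |R|=1.04550 >1
Interval (-1.3469, 0).

z* = -1.3469.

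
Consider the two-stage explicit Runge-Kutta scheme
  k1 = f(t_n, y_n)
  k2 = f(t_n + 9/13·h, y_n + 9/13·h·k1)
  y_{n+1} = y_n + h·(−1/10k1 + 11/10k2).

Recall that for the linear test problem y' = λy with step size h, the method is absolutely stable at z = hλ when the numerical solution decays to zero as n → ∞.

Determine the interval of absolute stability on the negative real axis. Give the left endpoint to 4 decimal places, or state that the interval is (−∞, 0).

Set f=λy, z=hλ:
  k1=λy_n ⇒ h·k1=z·y_n;  k2=λ(1+9/13z)y_n ⇒ h·k2=z(1+9/13z)y_n
  y_{n+1}/y_n = 1 − 1/10z + 11/10z(1+9/13z) = 1 + z + 99/130z²
  R(z) = 1 + z + 99/130z².

Solve |R(x)|<1 on ℝ⁻.
x=-1.33: |R|=1.0171
R=1: x+99/130x²=0 ⇒ x=−130/99=-1.3131; min R=1−1/(4·99/130)=0.6717>−1
Confirm numerically:
  x=-1.273: |R|=0.96110 <1
  x=-0.976: |R|=0.74942 <1
  x=-0.726: |R|=0.67539 <1
  x=-0.553: |R|=0.67989 <1
  x=-1.892: |R|=1.83405 >1
  x=-1.851: |R|=1.75818 >1
  x=-1.535: |R|=1.25936 >1
So |R|<1 on (-1.3131, 0).

(-1.3131, 0).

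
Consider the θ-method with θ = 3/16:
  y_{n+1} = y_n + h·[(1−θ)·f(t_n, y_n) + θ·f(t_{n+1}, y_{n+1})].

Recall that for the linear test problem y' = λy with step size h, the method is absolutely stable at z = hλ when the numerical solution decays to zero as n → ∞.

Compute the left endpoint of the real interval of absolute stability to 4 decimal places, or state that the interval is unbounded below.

left endpoint -3.2000.

Test eqn y'=λy, z=hλ:
  y_{n+1} = y_n + z·[13/16·y_n + 3/16·y_{n+1}] ⇒ (1 − 3/16z)y_{n+1} = (1 + 13/16z)y_n
  Hence R(z) = (1 + 13/16z)/(1 − 3/16z).

Boundary: |R(x)|=1, x<0.
x=-1.4: |R|=0.1089
R=−1: 1+13/16x = −1+3/16x ⇒ -5/8x=2 ⇒ x=2/(-5/8)=-3.2000
Confirm numerically:
  x=-2.722: |R|=0.80220 <1
  x=-2.601: |R|=0.74835 <1
  x=-2.220: |R|=0.56752 <1
  x=-1.441: |R|=0.13448 <1
  x=-3.773: |R|=1.20974 >1
  x=-3.755: |R|=1.20356 >1
  x=-3.687: |R|=1.17996 >1
Stable set (-3.2000, 0).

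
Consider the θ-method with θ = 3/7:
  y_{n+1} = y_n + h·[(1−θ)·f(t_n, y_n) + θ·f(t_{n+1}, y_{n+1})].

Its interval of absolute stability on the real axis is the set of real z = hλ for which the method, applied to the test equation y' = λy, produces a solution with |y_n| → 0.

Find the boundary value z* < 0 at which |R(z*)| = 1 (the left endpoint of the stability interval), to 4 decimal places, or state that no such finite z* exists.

On y'=λy, z=hλ:
  y_{n+1} = y_n + z·[4/7·y_n + 3/7·y_{n+1}] ⇒ (1 − 3/7z)y_{n+1} = (1 + 4/7z)y_n
  ⇒ R(z) = (1 + 4/7z)/(1 − 3/7z).

Solve |R(x)|<1 on ℝ⁻.
x=-0.72: |R|=0.4498
R=−1: 1+4/7x = −1+3/7x ⇒ -1/7x=2 ⇒ x=2/(-1/7)=-14.0000
Confirm numerically:
  x=-12.888: |R|=0.97565 <1
  x=-10.356: |R|=0.90428 <1
  x=-8.626: |R|=0.83655 <1
  x=-14.221: |R|=1.00445 >1
  x=-14.209: |R|=1.00421 >1
  x=-14.089: |R|=1.00181 >1
Stable set (-14.0000, 0).

left endpoint -14.0000.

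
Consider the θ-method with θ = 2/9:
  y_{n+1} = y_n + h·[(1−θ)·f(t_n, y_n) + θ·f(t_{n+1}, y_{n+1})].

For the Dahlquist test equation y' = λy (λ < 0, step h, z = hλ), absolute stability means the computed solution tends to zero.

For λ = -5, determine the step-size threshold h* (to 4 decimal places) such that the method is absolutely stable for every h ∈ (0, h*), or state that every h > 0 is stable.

(-3.6000,0); λ=-5 ⇒ h* = (18/5)/5 = 0.7200.

With y'=λy (z=hλ):
  y_{n+1} = y_n + z·[7/9·y_n + 2/9·y_{n+1}] ⇒ (1 − 2/9z)y_{n+1} = (1 + 7/9z)y_n
  so R(z) = (1 + 7/9z)/(1 − 2/9z).

Solve |R(x)|<1 on ℝ⁻.
x=-0.83: |R|=0.2992
R=−1: 1+7/9x = −1+2/9x ⇒ -5/9x=2 ⇒ x=2/(-5/9)=-3.6000
Confirm numerically:
  x=-2.036: |R|=0.40177 <1
  x=-1.505: |R|=0.12781 <1
  x=-1.496: |R|=0.12275 <1
  x=-4.195: |R|=1.17108 >1
  x=-3.777: |R|=1.05346 >1
  x=-3.769: |R|=1.05109 >1
Stable set (-3.6000, 0).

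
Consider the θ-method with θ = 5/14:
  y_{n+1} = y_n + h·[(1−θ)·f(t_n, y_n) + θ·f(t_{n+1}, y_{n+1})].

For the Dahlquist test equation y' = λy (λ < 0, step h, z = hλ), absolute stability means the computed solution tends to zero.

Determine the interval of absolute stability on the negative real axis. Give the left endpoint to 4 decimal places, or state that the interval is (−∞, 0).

(-7.0000, 0).

With y'=λy (z=hλ):
  y_{n+1} = y_n + z·[9/14·y_n + 5/14·y_{n+1}] ⇒ (1 − 5/14z)y_{n+1} = (1 + 9/14z)y_n
  R(z) = (1 + 9/14z)/(1 − 5/14z).

Find x<0 with |R(x)|<1.
x=-1.74: |R|=0.0731
R=−1: 1+9/14x = −1+5/14x ⇒ -2/7x=2 ⇒ x=2/(-2/7)=-7.0000
Confirm numerically:
  x=-6.148: |R|=0.92383 <1
  x=-5.650: |R|=0.87219 <1
  x=-4.619: |R|=0.74325 <1
  x=-7.436: |R|=1.03408 >1
  x=-7.049: |R|=1.00398 >1
  x=-7.027: |R|=1.00220 >1
So |R|<1 on (-7.0000, 0).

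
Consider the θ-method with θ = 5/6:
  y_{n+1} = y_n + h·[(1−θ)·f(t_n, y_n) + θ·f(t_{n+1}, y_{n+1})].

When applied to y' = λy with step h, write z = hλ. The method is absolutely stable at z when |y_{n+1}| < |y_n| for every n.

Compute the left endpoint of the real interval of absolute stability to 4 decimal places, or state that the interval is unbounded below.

With y'=λy (z=hλ):
  y_{n+1} = y_n + z·[1/6·y_n + 5/6·y_{n+1}] ⇒ (1 − 5/6z)y_{n+1} = (1 + 1/6z)y_n
  ⇒ R(z) = (1 + 1/6z)/(1 − 5/6z).

Find x<0 with |R(x)|<1.
x=-0.63: |R|=0.5869
x=-2: |R|=0.2500
x=-10: |R|=0.0714
x=-100: |R|=0.1858
θ=5/6≥1/2 ⇒ |1+1/6x|<|1−5/6x| ∀x<0 ⇒ stable on all of ℝ⁻.

interval (−∞, 0).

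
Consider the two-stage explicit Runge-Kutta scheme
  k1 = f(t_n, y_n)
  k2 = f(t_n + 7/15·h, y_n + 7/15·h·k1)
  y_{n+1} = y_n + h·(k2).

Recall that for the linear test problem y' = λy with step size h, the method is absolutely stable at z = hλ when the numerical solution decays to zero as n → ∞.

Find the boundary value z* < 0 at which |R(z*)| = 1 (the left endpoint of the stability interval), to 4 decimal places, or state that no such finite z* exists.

On y'=λy, z=hλ:
  k1=λy_n ⇒ h·k1=z·y_n;  k2=λ(1+7/15z)y_n ⇒ h·k2=z(1+7/15z)y_n
  y_{n+1}/y_n = 1 + z(1+7/15z) = 1 + z + 7/15z²
  R(z) = 1 + z + 7/15z².

Boundary: |R(x)|=1, x<0.
x=-0.55: |R|=0.5912
R=1: x+7/15x²=0 ⇒ x=−15/7=-2.1429; min R=1−1/(4·7/15)=0.4643>−1
Confirm numerically:
  x=-2.061: |R|=0.92127 <1
  x=-2.005: |R|=0.87101 <1
  x=-1.052: |R|=0.46446 <1
  x=-2.612: |R|=1.57185 >1
  x=-2.414: |R|=1.30545 >1
  x=-2.409: |R|=1.29920 >1
Interval (-2.1429, 0).

z* = -2.1429.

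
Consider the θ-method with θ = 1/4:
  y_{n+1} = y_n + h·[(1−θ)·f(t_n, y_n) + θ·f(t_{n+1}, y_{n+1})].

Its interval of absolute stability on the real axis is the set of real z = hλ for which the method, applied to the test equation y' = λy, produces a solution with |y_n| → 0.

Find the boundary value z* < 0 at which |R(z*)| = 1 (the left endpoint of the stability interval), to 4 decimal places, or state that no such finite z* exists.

z* = -4.0000.

Set f=λy, z=hλ:
  y_{n+1} = y_n + z·[3/4·y_n + 1/4·y_{n+1}] ⇒ (1 − 1/4z)y_{n+1} = (1 + 3/4z)y_n
  Hence R(z) = (1 + 3/4z)/(1 − 1/4z).

Boundary: |R(x)|=1, x<0.
x=-1.58: |R|=0.1326
R=−1: 1+3/4x = −1+1/4x ⇒ -1/2x=2 ⇒ x=2/(-1/2)=-4.0000
Confirm numerically:
  x=-3.408: |R|=0.84017 <1
  x=-3.239: |R|=0.78975 <1
  x=-3.218: |R|=0.78332 <1
  x=-3.150: |R|=0.76224 <1
  x=-4.526: |R|=1.12339 >1
  x=-4.420: |R|=1.09976 >1
  x=-4.190: |R|=1.04640 >1
Stable set (-4.0000, 0).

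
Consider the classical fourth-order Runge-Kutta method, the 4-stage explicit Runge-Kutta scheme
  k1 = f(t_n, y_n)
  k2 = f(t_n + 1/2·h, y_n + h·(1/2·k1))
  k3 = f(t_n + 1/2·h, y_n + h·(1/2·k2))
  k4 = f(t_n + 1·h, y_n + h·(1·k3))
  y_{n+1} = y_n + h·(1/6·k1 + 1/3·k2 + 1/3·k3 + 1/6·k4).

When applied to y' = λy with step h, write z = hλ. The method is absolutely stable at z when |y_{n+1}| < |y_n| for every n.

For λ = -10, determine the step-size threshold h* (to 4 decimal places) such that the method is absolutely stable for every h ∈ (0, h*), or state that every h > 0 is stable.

(-2.7853,0); λ=-10 ⇒ h* = 0.2785.

On y'=λy, z=hλ:
  order 4, 4-stage ⇒ R(z)=1+z+z^2/2+z^3/6+z^4/24
  (e.g. R(-1.61)=0.27046, |R|=0.27046)

Find x<0 with |R(x)|<1.
x=-1.61: |R|=0.2705
|R(-2.76)|=0.9625 |R(-1.95)|=0.3179 |R(-0.51)|=0.6008
Bisect:
  x_lo=-3.2822 |R|=2.0468  x_hi=-0.2030 |R|=0.8163
  mid=-1.74260 |R|=0.27800 →hi
  mid=-2.51242 |R|=0.66072 →hi
  mid=-2.89732 |R|=1.18247 →lo
  mid=-2.70487 |R|=0.88536 →hi
  mid=-2.80110 |R|=1.02409 →lo
  mid=-2.75298 |R|=0.95237 →hi
  mid=-2.77704 |R|=0.98763 →hi
  mid=-2.78907 |R|=1.00570 →lo
  mid=-2.78305 |R|=0.99663 →hi
  ...
  [-2.78531,-2.78512] ⇒ x*=-2.7853
So |R|<1 on (-2.7853, 0).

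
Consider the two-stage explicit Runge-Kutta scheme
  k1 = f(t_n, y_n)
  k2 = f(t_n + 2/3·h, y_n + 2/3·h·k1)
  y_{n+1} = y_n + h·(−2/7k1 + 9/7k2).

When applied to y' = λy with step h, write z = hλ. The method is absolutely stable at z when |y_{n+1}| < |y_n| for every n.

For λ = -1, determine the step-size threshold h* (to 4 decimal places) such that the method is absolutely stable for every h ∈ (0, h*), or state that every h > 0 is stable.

On y'=λy, z=hλ:
  k1=λy_n ⇒ h·k1=z·y_n;  k2=λ(1+2/3z)y_n ⇒ h·k2=z(1+2/3z)y_n
  y_{n+1}/y_n = 1 − 2/7z + 9/7z(1+2/3z) = 1 + z + 6/7z²
  Hence R(z) = 1 + z + 6/7z².

Boundary: |R(x)|=1, x<0.
x=-0.71: |R|=0.7221
R=1: x+6/7x²=0 ⇒ x=−7/6=-1.1667; min R=1−1/(4·6/7)=0.7083>−1
Confirm numerically:
  x=-1.135: |R|=0.96919 <1
  x=-0.879: |R|=0.78326 <1
  x=-0.681: |R|=0.71651 <1
  x=-1.643: |R|=1.67081 >1
  x=-1.602: |R|=1.59777 >1
Interval (-1.1667, 0).

(-1.1667,0); λ=-1 ⇒ h* = (7/6)/1 = 1.1667.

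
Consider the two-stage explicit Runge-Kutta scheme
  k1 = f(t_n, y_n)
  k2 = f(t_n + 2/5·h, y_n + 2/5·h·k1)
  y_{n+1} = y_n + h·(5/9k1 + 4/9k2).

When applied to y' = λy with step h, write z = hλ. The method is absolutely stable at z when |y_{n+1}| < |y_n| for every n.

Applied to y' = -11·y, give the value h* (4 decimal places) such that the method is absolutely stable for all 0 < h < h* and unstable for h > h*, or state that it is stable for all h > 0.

(-5.6250,0); λ=-11 ⇒ h* = (45/8)/11 = 0.5114.

With y'=λy (z=hλ):
  k1=λy_n ⇒ h·k1=z·y_n;  k2=λ(1+2/5z)y_n ⇒ h·k2=z(1+2/5z)y_n
  y_{n+1}/y_n = 1 + 5/9z + 4/9z(1+2/5z) = 1 + z + 8/45z²
  R(z) = 1 + z + 8/45z².

Need |R(x)|<1, x<0.
x=-1.7: |R|=0.1862
R=1: x+8/45x²=0 ⇒ x=−45/8=-5.6250; min R=1−1/(4·8/45)=-0.4062>−1
Confirm numerically:
  x=-5.204: |R|=0.61051 <1
  x=-3.669: |R|=0.27583 <1
  x=-3.626: |R|=0.28860 <1
  x=-5.959: |R|=1.35383 >1
  x=-5.840: |R|=1.22322 >1
  x=-5.747: |R|=1.12465 >1
So |R|<1 on (-5.6250, 0).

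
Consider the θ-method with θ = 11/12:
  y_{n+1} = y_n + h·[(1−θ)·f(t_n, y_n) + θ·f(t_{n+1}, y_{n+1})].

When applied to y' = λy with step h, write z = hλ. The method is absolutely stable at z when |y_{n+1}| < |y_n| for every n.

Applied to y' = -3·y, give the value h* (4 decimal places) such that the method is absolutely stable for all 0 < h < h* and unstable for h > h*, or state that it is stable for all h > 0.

Set f=λy, z=hλ:
  y_{n+1} = y_n + z·[1/12·y_n + 11/12·y_{n+1}] ⇒ (1 − 11/12z)y_{n+1} = (1 + 1/12z)y_n
  ⇒ R(z) = (1 + 1/12z)/(1 − 11/12z).

Need |R(x)|<1, x<0.
x=-1.42: |R|=0.3831
x=-2: |R|=0.2941
x=-10: |R|=0.0164
x=-100: |R|=0.0791
θ=11/12≥1/2 ⇒ |1+1/12x|<|1−11/12x| ∀x<0 ⇒ unbounded interval.

interval (−∞, 0). Any h>0 works for λ=-3.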